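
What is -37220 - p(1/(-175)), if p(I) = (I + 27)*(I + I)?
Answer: -1139853052/30625 ≈ -37220.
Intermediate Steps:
p(I) = 2*I*(27 + I) (p(I) = (27 + I)*(2*I) = 2*I*(27 + I))
-37220 - p(1/(-175)) = -37220 - 2*(27 + 1/(-175))/(-175) = -37220 - 2*(-1)*(27 - 1/175)/175 = -37220 - 2*(-1)*4724/(175*175) = -37220 - 1*(-9448/30625) = -37220 + 9448/30625 = -1139853052/30625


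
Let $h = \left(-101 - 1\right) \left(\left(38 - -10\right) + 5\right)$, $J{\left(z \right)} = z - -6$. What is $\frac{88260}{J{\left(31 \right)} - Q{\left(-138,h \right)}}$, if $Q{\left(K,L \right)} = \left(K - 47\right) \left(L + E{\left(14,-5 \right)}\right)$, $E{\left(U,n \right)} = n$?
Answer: $- \frac{14710}{166833} \approx -0.088172$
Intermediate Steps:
$J{\left(z \right)} = 6 + z$ ($J{\left(z \right)} = z + 6 = 6 + z$)
$h = -5406$ ($h = - 102 \left(\left(38 + 10\right) + 5\right) = - 102 \left(48 + 5\right) = \left(-102\right) 53 = -5406$)
$Q{\left(K,L \right)} = \left(-47 + K\right) \left(-5 + L\right)$ ($Q{\left(K,L \right)} = \left(K - 47\right) \left(L - 5\right) = \left(-47 + K\right) \left(-5 + L\right)$)
$\frac{88260}{J{\left(31 \right)} - Q{\left(-138,h \right)}} = \frac{88260}{\left(6 + 31\right) - \left(235 - -254082 - -690 - -746028\right)} = \frac{88260}{37 - \left(235 + 254082 + 690 + 746028\right)} = \frac{88260}{37 - 1001035} = \frac{88260}{-1000998} = 88260 \left(- \frac{1}{1000998}\right) = - \frac{14710}{166833}$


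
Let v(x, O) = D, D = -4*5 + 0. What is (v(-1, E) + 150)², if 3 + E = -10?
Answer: 16900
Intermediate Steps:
E = -13 (E = -3 - 10 = -13)
D = -20 (D = -20 + 0 = -20)
v(x, O) = -20
(v(-1, E) + 150)² = (-20 + 150)² = 130² = 16900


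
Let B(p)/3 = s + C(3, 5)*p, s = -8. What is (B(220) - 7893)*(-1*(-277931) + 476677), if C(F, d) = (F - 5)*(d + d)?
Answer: -15935057136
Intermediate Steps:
C(F, d) = 2*d*(-5 + F) (C(F, d) = (-5 + F)*(2*d) = 2*d*(-5 + F))
B(p) = -24 - 60*p (B(p) = 3*(-8 + (2*5*(-5 + 3))*p) = 3*(-8 + (2*5*(-2))*p) = 3*(-8 - 20*p) = -24 - 60*p)
(B(220) - 7893)*(-1*(-277931) + 476677) = ((-24 - 60*220) - 7893)*(-1*(-277931) + 476677) = ((-24 - 13200) - 7893)*(277931 + 476677) = (-13224 - 7893)*754608 = -21117*754608 = -15935057136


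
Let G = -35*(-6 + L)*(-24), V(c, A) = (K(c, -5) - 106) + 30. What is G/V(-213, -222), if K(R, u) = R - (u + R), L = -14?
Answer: 16800/71 ≈ 236.62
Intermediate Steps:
K(R, u) = -u (K(R, u) = R - (R + u) = R + (-R - u) = -u)
V(c, A) = -71 (V(c, A) = (-1*(-5) - 106) + 30 = (5 - 106) + 30 = -101 + 30 = -71)
G = -16800 (G = -35*(-6 - 14)*(-24) = -35*(-20)*(-24) = 700*(-24) = -16800)
G/V(-213, -222) = -16800/(-71) = -16800*(-1/71) = 16800/71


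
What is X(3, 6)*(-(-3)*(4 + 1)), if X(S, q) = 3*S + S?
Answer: 180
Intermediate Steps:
X(S, q) = 4*S
X(3, 6)*(-(-3)*(4 + 1)) = (4*3)*(-(-3)*(4 + 1)) = 12*(-(-3)*5) = 12*(-1*(-15)) = 12*15 = 180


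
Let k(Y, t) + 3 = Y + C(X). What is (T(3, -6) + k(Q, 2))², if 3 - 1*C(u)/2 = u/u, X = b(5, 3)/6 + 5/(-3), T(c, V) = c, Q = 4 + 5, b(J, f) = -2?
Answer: 169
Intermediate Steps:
Q = 9
X = -2 (X = -2/6 + 5/(-3) = -2*⅙ + 5*(-⅓) = -⅓ - 5/3 = -2)
C(u) = 4 (C(u) = 6 - 2*u/u = 6 - 2*1 = 6 - 2 = 4)
k(Y, t) = 1 + Y (k(Y, t) = -3 + (Y + 4) = -3 + (4 + Y) = 1 + Y)
(T(3, -6) + k(Q, 2))² = (3 + (1 + 9))² = (3 + 10)² = 13² = 169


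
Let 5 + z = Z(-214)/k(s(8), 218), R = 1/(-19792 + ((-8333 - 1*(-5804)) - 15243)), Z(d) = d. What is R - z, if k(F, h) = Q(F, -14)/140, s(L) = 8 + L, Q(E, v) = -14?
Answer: -80199141/37564 ≈ -2135.0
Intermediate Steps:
R = -1/37564 (R = 1/(-19792 + ((-8333 + 5804) - 15243)) = 1/(-19792 + (-2529 - 15243)) = 1/(-19792 - 17772) = 1/(-37564) = -1/37564 ≈ -2.6621e-5)
k(F, h) = -1/10 (k(F, h) = -14/140 = -14*1/140 = -1/10)
z = 2135 (z = -5 - 214/(-1/10) = -5 - 214*(-10) = -5 + 2140 = 2135)
R - z = -1/37564 - 1*2135 = -1/37564 - 2135 = -80199141/37564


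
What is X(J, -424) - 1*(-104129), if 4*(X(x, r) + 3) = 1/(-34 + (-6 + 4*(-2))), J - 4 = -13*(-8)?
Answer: 19992191/192 ≈ 1.0413e+5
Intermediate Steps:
J = 108 (J = 4 - 13*(-8) = 4 + 104 = 108)
X(x, r) = -577/192 (X(x, r) = -3 + 1/(4*(-34 + (-6 + 4*(-2)))) = -3 + 1/(4*(-34 + (-6 - 8))) = -3 + 1/(4*(-34 - 14)) = -3 + (¼)/(-48) = -3 + (¼)*(-1/48) = -3 - 1/192 = -577/192)
X(J, -424) - 1*(-104129) = -577/192 - 1*(-104129) = -577/192 + 104129 = 19992191/192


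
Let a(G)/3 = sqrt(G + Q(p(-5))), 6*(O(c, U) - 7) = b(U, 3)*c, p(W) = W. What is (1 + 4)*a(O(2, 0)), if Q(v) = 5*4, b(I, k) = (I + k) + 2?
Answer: 5*sqrt(258) ≈ 80.312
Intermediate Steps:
b(I, k) = 2 + I + k
Q(v) = 20
O(c, U) = 7 + c*(5 + U)/6 (O(c, U) = 7 + ((2 + U + 3)*c)/6 = 7 + ((5 + U)*c)/6 = 7 + (c*(5 + U))/6 = 7 + c*(5 + U)/6)
a(G) = 3*sqrt(20 + G) (a(G) = 3*sqrt(G + 20) = 3*sqrt(20 + G))
(1 + 4)*a(O(2, 0)) = (1 + 4)*(3*sqrt(20 + (7 + (1/6)*2*(5 + 0)))) = 5*(3*sqrt(20 + (7 + (1/6)*2*5))) = 5*(3*sqrt(20 + (7 + 5/3))) = 5*(3*sqrt(20 + 26/3)) = 5*(3*sqrt(86/3)) = 5*(3*(sqrt(258)/3)) = 5*sqrt(258)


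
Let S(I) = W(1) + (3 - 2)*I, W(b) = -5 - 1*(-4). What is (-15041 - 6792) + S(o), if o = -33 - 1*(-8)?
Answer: -21859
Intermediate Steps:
o = -25 (o = -33 + 8 = -25)
W(b) = -1 (W(b) = -5 + 4 = -1)
S(I) = -1 + I (S(I) = -1 + (3 - 2)*I = -1 + 1*I = -1 + I)
(-15041 - 6792) + S(o) = (-15041 - 6792) + (-1 - 25) = -21833 - 26 = -21859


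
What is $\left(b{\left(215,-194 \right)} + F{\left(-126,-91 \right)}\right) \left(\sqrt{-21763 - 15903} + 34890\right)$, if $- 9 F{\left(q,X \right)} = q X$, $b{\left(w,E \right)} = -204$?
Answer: $-51567420 - 1478 i \sqrt{37666} \approx -5.1567 \cdot 10^{7} - 2.8685 \cdot 10^{5} i$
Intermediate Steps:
$F{\left(q,X \right)} = - \frac{X q}{9}$ ($F{\left(q,X \right)} = - \frac{q X}{9} = - \frac{X q}{9}$)
$\left(b{\left(215,-194 \right)} + F{\left(-126,-91 \right)}\right) \left(\sqrt{-21763 - 15903} + 34890\right) = \left(-204 - \left(- \frac{91}{9}\right) \left(-126\right)\right) \left(\sqrt{-21763 - 15903} + 34890\right) = \left(-204 - 1274\right) \left(\sqrt{-37666} + 34890\right) = - 1478 \left(i \sqrt{37666} + 34890\right) = - 1478 \left(34890 + i \sqrt{37666}\right) = -51567420 - 1478 i \sqrt{37666}$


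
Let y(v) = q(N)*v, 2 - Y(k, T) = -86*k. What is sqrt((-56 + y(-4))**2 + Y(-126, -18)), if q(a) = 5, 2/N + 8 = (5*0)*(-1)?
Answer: 3*I*sqrt(562) ≈ 71.12*I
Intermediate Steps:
N = -1/4 (N = 2/(-8 + (5*0)*(-1)) = 2/(-8 + 0*(-1)) = 2/(-8 + 0) = 2/(-8) = 2*(-1/8) = -1/4 ≈ -0.25000)
Y(k, T) = 2 + 86*k (Y(k, T) = 2 - (-86)*k = 2 + 86*k)
y(v) = 5*v
sqrt((-56 + y(-4))**2 + Y(-126, -18)) = sqrt((-56 + 5*(-4))**2 + (2 + 86*(-126))) = sqrt((-56 - 20)**2 + (2 - 10836)) = sqrt((-76)**2 - 10834) = sqrt(5776 - 10834) = sqrt(-5058) = 3*I*sqrt(562)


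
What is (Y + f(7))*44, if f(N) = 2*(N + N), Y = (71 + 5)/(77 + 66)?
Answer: 16320/13 ≈ 1255.4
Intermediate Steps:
Y = 76/143 ≈ 0.53147
f(N) = 4*N (f(N) = 2*(2*N) = 4*N)
(Y + f(7))*44 = (76/143 + 4*7)*44 = (76/143 + 28)*44 = (4080/143)*44 = 16320/13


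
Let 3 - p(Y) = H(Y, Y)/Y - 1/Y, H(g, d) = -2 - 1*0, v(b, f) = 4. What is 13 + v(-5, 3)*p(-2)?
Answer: 19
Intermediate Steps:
H(g, d) = -2 (H(g, d) = -2 + 0 = -2)
p(Y) = 3 + 3/Y (p(Y) = 3 - (-2/Y - 1/Y) = 3 - (-3)/Y = 3 + 3/Y)
13 + v(-5, 3)*p(-2) = 13 + 4*(3 + 3/(-2)) = 13 + 4*(3 + 3*(-1/2)) = 13 + 4*(3 - 3/2) = 13 + 4*(3/2) = 13 + 6 = 19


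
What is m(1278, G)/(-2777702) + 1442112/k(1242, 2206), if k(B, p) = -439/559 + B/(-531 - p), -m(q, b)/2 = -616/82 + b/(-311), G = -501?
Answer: -1698860276361806480021/1459719451378127 ≈ -1.1638e+6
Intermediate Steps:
m(q, b) = 616/41 + 2*b/311 (m(q, b) = -2*(-616/82 + b/(-311)) = -2*(-616*1/82 + b*(-1/311)) = -2*(-308/41 - b/311) = 616/41 + 2*b/311)
k(B, p) = -439/559 + B/(-531 - p) (k(B, p) = -439*1/559 + B/(-531 - p) = -439/559 + B/(-531 - p))
m(1278, G)/(-2777702) + 1442112/k(1242, 2206) = (616/41 + (2/311)*(-501))/(-2777702) + 1442112/(((-233109 - 559*1242 - 439*2206)/(559*(531 + 2206)))) = (616/41 - 1002/311)*(-1/2777702) + 1442112/(((1/559)*(-233109 - 694278 - 968434)/2737)) = (150494/12751)*(-1/2777702) + 1442112/(((1/559)*(1/2737)*(-1895821))) = -75247/17709239101 + 1442112/(-82427/66521) = -75247/17709239101 + 1442112*(-66521/82427) = -75247/17709239101 - 95930732352/82427 = -1698860276361806480021/1459719451378127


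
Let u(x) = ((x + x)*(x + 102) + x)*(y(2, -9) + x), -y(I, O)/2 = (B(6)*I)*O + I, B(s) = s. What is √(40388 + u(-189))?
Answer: √792419 ≈ 890.18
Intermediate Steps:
y(I, O) = -2*I - 12*I*O (y(I, O) = -2*((6*I)*O + I) = -2*(6*I*O + I) = -2*(I + 6*I*O) = -2*I - 12*I*O)
u(x) = (212 + x)*(x + 2*x*(102 + x)) (u(x) = ((x + x)*(x + 102) + x)*(-2*2*(1 + 6*(-9)) + x) = ((2*x)*(102 + x) + x)*(-2*2*(1 - 54) + x) = (2*x*(102 + x) + x)*(-2*2*(-53) + x) = (x + 2*x*(102 + x))*(212 + x) = (212 + x)*(x + 2*x*(102 + x)))
√(40388 + u(-189)) = √(40388 - 189*(43460 + 2*(-189)² + 629*(-189))) = √(40388 - 189*(43460 + 2*35721 - 118881)) = √(40388 - 189*(43460 + 71442 - 118881)) = √(40388 - 189*(-3979)) = √(40388 + 752031) = √792419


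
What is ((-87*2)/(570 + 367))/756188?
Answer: -87/354274078 ≈ -2.4557e-7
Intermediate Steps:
((-87*2)/(570 + 367))/756188 = -174/937*(1/756188) = -174*1/937*(1/756188) = -174/937*1/756188 = -87/354274078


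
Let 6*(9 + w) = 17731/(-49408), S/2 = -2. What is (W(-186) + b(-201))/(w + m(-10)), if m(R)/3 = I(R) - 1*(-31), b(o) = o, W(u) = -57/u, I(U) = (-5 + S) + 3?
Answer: -1844351232/605982947 ≈ -3.0436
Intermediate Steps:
S = -4 (S = 2*(-2) = -4)
I(U) = -6 (I(U) = (-5 - 4) + 3 = -9 + 3 = -6)
m(R) = 75 (m(R) = 3*(-6 - 1*(-31)) = 3*(-6 + 31) = 3*25 = 75)
w = -2685763/296448 (w = -9 + (17731/(-49408))/6 = -9 + (17731*(-1/49408))/6 = -9 + (1/6)*(-17731/49408) = -9 - 17731/296448 = -2685763/296448 ≈ -9.0598)
(W(-186) + b(-201))/(w + m(-10)) = (-57/(-186) - 201)/(-2685763/296448 + 75) = (-57*(-1/186) - 201)/(19547837/296448) = (19/62 - 201)*(296448/19547837) = -12443/62*296448/19547837 = -1844351232/605982947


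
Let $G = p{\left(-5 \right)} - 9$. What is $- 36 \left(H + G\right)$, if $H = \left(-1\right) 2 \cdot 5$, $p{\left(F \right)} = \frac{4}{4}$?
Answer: $648$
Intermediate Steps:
$p{\left(F \right)} = 1$ ($p{\left(F \right)} = 4 \cdot \frac{1}{4} = 1$)
$H = -10$ ($H = \left(-2\right) 5 = -10$)
$G = -8$ ($G = 1 - 9 = -8$)
$- 36 \left(H + G\right) = - 36 \left(-10 - 8\right) = \left(-36\right) \left(-18\right) = 648$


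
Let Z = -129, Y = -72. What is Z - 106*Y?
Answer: 7503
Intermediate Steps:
Z - 106*Y = -129 - 106*(-72) = -129 + 7632 = 7503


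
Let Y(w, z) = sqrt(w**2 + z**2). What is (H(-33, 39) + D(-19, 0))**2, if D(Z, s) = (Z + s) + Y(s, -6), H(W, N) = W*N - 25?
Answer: 1755625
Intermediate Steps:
H(W, N) = -25 + N*W (H(W, N) = N*W - 25 = -25 + N*W)
D(Z, s) = Z + s + sqrt(36 + s**2) (D(Z, s) = (Z + s) + sqrt(s**2 + (-6)**2) = (Z + s) + sqrt(s**2 + 36) = (Z + s) + sqrt(36 + s**2) = Z + s + sqrt(36 + s**2))
(H(-33, 39) + D(-19, 0))**2 = ((-25 + 39*(-33)) + (-19 + 0 + sqrt(36 + 0**2)))**2 = ((-25 - 1287) + (-19 + 0 + sqrt(36 + 0)))**2 = (-1312 + (-19 + 0 + sqrt(36)))**2 = (-1312 + (-19 + 0 + 6))**2 = (-1312 - 13)**2 = (-1325)**2 = 1755625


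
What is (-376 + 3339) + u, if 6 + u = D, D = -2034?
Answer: 923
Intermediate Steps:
u = -2040 (u = -6 - 2034 = -2040)
(-376 + 3339) + u = (-376 + 3339) - 2040 = 2963 - 2040 = 923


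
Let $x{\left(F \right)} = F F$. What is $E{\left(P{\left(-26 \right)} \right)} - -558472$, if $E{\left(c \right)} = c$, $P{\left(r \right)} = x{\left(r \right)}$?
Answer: $559148$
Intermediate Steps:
$x{\left(F \right)} = F^{2}$
$P{\left(r \right)} = r^{2}$
$E{\left(P{\left(-26 \right)} \right)} - -558472 = \left(-26\right)^{2} - -558472 = 676 + 558472 = 559148$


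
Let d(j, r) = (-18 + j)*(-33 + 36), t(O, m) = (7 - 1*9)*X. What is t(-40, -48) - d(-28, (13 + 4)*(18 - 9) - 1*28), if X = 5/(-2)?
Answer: 143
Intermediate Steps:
X = -5/2 (X = 5*(-½) = -5/2 ≈ -2.5000)
t(O, m) = 5 (t(O, m) = (7 - 1*9)*(-5/2) = (7 - 9)*(-5/2) = -2*(-5/2) = 5)
d(j, r) = -54 + 3*j (d(j, r) = (-18 + j)*3 = -54 + 3*j)
t(-40, -48) - d(-28, (13 + 4)*(18 - 9) - 1*28) = 5 - (-54 + 3*(-28)) = 5 - (-54 - 84) = 5 - 1*(-138) = 5 + 138 = 143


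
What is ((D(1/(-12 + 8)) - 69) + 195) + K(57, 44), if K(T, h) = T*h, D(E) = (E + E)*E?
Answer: 21073/8 ≈ 2634.1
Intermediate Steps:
D(E) = 2*E**2 (D(E) = (2*E)*E = 2*E**2)
((D(1/(-12 + 8)) - 69) + 195) + K(57, 44) = ((2*(1/(-12 + 8))**2 - 69) + 195) + 57*44 = ((2*(1/(-4))**2 - 69) + 195) + 2508 = ((2*(-1/4)**2 - 69) + 195) + 2508 = ((2*(1/16) - 69) + 195) + 2508 = ((1/8 - 69) + 195) + 2508 = (-551/8 + 195) + 2508 = 1009/8 + 2508 = 21073/8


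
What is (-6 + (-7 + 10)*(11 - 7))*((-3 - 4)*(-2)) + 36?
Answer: 120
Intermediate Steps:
(-6 + (-7 + 10)*(11 - 7))*((-3 - 4)*(-2)) + 36 = (-6 + 3*4)*(-7*(-2)) + 36 = (-6 + 12)*14 + 36 = 6*14 + 36 = 84 + 36 = 120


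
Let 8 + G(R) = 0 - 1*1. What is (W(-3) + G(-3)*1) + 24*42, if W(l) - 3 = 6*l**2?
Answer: 1056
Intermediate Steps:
W(l) = 3 + 6*l**2
G(R) = -9 (G(R) = -8 + (0 - 1*1) = -8 + (0 - 1) = -8 - 1 = -9)
(W(-3) + G(-3)*1) + 24*42 = ((3 + 6*(-3)**2) - 9*1) + 24*42 = ((3 + 6*9) - 9) + 1008 = ((3 + 54) - 9) + 1008 = (57 - 9) + 1008 = 48 + 1008 = 1056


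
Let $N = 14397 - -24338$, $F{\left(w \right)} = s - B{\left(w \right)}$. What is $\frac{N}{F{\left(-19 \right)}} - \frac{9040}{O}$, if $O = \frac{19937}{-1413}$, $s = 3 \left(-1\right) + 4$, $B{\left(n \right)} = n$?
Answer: $\frac{205546019}{79748} \approx 2577.4$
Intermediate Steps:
$s = 1$ ($s = -3 + 4 = 1$)
$O = - \frac{19937}{1413}$ ($O = 19937 \left(- \frac{1}{1413}\right) = - \frac{19937}{1413} \approx -14.11$)
$F{\left(w \right)} = 1 - w$
$N = 38735$ ($N = 14397 + 24338 = 38735$)
$\frac{N}{F{\left(-19 \right)}} - \frac{9040}{O} = \frac{38735}{1 - -19} - \frac{9040}{- \frac{19937}{1413}} = \frac{38735}{1 + 19} - - \frac{12773520}{19937} = \frac{38735}{20} + \frac{12773520}{19937} = 38735 \cdot \frac{1}{20} + \frac{12773520}{19937} = \frac{7747}{4} + \frac{12773520}{19937} = \frac{205546019}{79748}$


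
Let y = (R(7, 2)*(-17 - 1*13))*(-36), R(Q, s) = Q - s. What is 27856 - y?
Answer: 22456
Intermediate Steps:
y = 5400 (y = ((7 - 1*2)*(-17 - 1*13))*(-36) = ((7 - 2)*(-17 - 13))*(-36) = (5*(-30))*(-36) = -150*(-36) = 5400)
27856 - y = 27856 - 1*5400 = 27856 - 5400 = 22456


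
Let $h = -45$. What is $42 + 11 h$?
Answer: $-453$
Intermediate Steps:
$42 + 11 h = 42 + 11 \left(-45\right) = 42 - 495 = -453$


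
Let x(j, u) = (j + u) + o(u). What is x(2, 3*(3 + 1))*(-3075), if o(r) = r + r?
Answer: -116850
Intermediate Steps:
o(r) = 2*r
x(j, u) = j + 3*u (x(j, u) = (j + u) + 2*u = j + 3*u)
x(2, 3*(3 + 1))*(-3075) = (2 + 3*(3*(3 + 1)))*(-3075) = (2 + 3*(3*4))*(-3075) = (2 + 3*12)*(-3075) = (2 + 36)*(-3075) = 38*(-3075) = -116850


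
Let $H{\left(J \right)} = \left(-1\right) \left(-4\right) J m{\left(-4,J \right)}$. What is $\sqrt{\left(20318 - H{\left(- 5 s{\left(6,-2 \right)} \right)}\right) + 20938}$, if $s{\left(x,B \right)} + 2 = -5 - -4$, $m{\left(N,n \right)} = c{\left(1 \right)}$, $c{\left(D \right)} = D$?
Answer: $2 \sqrt{10299} \approx 202.97$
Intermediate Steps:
$m{\left(N,n \right)} = 1$
$s{\left(x,B \right)} = -3$ ($s{\left(x,B \right)} = -2 - 1 = -3$)
$H{\left(J \right)} = 4 J$ ($H{\left(J \right)} = \left(-1\right) \left(-4\right) J 1 = 4 J 1 = 4 J$)
$\sqrt{\left(20318 - H{\left(- 5 s{\left(6,-2 \right)} \right)}\right) + 20938} = \sqrt{\left(20318 - 4 \left(\left(-5\right) \left(-3\right)\right)\right) + 20938} = \sqrt{\left(20318 - 4 \cdot 15\right) + 20938} = \sqrt{\left(20318 - 60\right) + 20938} = \sqrt{20258 + 20938} = \sqrt{41196} = 2 \sqrt{10299}$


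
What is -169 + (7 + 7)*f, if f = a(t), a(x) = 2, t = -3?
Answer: -141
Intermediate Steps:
f = 2
-169 + (7 + 7)*f = -169 + (7 + 7)*2 = -169 + 14*2 = -169 + 28 = -141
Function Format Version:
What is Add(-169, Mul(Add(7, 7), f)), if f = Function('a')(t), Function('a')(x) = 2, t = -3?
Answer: -141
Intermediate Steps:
f = 2
Add(-169, Mul(Add(7, 7), f)) = Add(-169, Mul(Add(7, 7), 2)) = Add(-169, Mul(14, 2)) = Add(-169, 28) = -141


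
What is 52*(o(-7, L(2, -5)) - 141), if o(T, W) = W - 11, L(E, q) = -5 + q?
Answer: -8424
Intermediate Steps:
o(T, W) = -11 + W
52*(o(-7, L(2, -5)) - 141) = 52*((-11 + (-5 - 5)) - 141) = 52*((-11 - 10) - 141) = 52*(-21 - 141) = 52*(-162) = -8424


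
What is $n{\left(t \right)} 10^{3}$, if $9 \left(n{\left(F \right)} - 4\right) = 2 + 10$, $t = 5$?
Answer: $\frac{16000}{3} \approx 5333.3$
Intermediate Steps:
$n{\left(F \right)} = \frac{16}{3}$ ($n{\left(F \right)} = 4 + \frac{2 + 10}{9} = 4 + \frac{1}{9} \cdot 12 = 4 + \frac{4}{3} = \frac{16}{3}$)
$n{\left(t \right)} 10^{3} = \frac{16 \cdot 10^{3}}{3} = \frac{16}{3} \cdot 1000 = \frac{16000}{3}$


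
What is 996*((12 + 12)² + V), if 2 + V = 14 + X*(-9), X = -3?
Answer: 612540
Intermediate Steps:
V = 39 (V = -2 + (14 - 3*(-9)) = -2 + (14 + 27) = -2 + 41 = 39)
996*((12 + 12)² + V) = 996*((12 + 12)² + 39) = 996*(24² + 39) = 996*(576 + 39) = 996*615 = 612540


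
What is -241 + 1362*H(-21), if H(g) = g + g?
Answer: -57445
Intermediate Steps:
H(g) = 2*g
-241 + 1362*H(-21) = -241 + 1362*(2*(-21)) = -241 + 1362*(-42) = -241 - 57204 = -57445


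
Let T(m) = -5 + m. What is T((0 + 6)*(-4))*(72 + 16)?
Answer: -2552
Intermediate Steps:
T((0 + 6)*(-4))*(72 + 16) = (-5 + (0 + 6)*(-4))*(72 + 16) = (-5 + 6*(-4))*88 = (-5 - 24)*88 = -29*88 = -2552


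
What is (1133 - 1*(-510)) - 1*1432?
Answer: 211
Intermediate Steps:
(1133 - 1*(-510)) - 1*1432 = (1133 + 510) - 1432 = 1643 - 1432 = 211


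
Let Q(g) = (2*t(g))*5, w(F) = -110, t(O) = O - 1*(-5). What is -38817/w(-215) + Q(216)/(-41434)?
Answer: 804050239/2278870 ≈ 352.83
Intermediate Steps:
t(O) = 5 + O (t(O) = O + 5 = 5 + O)
Q(g) = 50 + 10*g (Q(g) = (2*(5 + g))*5 = (10 + 2*g)*5 = 50 + 10*g)
-38817/w(-215) + Q(216)/(-41434) = -38817/(-110) + (50 + 10*216)/(-41434) = -38817*(-1/110) + (50 + 2160)*(-1/41434) = 38817/110 + 2210*(-1/41434) = 38817/110 - 1105/20717 = 804050239/2278870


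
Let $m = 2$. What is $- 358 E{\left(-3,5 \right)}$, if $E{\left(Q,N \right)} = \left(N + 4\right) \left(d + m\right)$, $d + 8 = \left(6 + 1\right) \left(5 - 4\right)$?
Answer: $-3222$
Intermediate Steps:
$d = -1$ ($d = -8 + \left(6 + 1\right) \left(5 - 4\right) = -8 + 7 \cdot 1 = -8 + 7 = -1$)
$E{\left(Q,N \right)} = 4 + N$ ($E{\left(Q,N \right)} = \left(N + 4\right) \left(-1 + 2\right) = \left(4 + N\right) 1 = 4 + N$)
$- 358 E{\left(-3,5 \right)} = - 358 \left(4 + 5\right) = \left(-358\right) 9 = -3222$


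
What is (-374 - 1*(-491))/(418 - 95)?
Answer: 117/323 ≈ 0.36223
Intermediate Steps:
(-374 - 1*(-491))/(418 - 95) = (-374 + 491)/323 = 117*(1/323) = 117/323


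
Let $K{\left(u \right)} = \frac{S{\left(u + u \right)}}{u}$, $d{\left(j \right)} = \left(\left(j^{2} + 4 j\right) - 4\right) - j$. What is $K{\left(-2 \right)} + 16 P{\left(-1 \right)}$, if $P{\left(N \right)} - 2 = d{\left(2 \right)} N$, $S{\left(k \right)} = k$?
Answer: $-62$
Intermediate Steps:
$d{\left(j \right)} = -4 + j^{2} + 3 j$ ($d{\left(j \right)} = \left(-4 + j^{2} + 4 j\right) - j = -4 + j^{2} + 3 j$)
$K{\left(u \right)} = 2$ ($K{\left(u \right)} = \frac{u + u}{u} = \frac{2 u}{u} = 2$)
$P{\left(N \right)} = 2 + 6 N$ ($P{\left(N \right)} = 2 + \left(-4 + 2^{2} + 3 \cdot 2\right) N = 2 + \left(-4 + 4 + 6\right) N = 2 + 6 N$)
$K{\left(-2 \right)} + 16 P{\left(-1 \right)} = 2 + 16 \left(2 + 6 \left(-1\right)\right) = 2 + 16 \left(2 - 6\right) = 2 + 16 \left(-4\right) = 2 - 64 = -62$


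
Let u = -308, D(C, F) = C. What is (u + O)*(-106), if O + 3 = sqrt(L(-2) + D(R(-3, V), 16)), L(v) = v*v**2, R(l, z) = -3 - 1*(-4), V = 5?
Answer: 32966 - 106*I*sqrt(7) ≈ 32966.0 - 280.45*I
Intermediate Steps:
R(l, z) = 1 (R(l, z) = -3 + 4 = 1)
L(v) = v**3
O = -3 + I*sqrt(7) (O = -3 + sqrt((-2)**3 + 1) = -3 + sqrt(-8 + 1) = -3 + sqrt(-7) = -3 + I*sqrt(7) ≈ -3.0 + 2.6458*I)
(u + O)*(-106) = (-308 + (-3 + I*sqrt(7)))*(-106) = (-311 + I*sqrt(7))*(-106) = 32966 - 106*I*sqrt(7)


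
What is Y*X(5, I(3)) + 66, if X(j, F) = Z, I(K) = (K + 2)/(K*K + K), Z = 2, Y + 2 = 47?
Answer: 156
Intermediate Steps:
Y = 45 (Y = -2 + 47 = 45)
I(K) = (2 + K)/(K + K**2) (I(K) = (2 + K)/(K**2 + K) = (2 + K)/(K + K**2))
X(j, F) = 2
Y*X(5, I(3)) + 66 = 45*2 + 66 = 90 + 66 = 156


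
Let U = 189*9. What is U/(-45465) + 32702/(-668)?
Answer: -35426969/723110 ≈ -48.992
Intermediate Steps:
U = 1701
U/(-45465) + 32702/(-668) = 1701/(-45465) + 32702/(-668) = 1701*(-1/45465) + 32702*(-1/668) = -81/2165 - 16351/334 = -35426969/723110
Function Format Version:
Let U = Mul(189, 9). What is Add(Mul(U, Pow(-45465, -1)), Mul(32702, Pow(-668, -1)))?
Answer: Rational(-35426969, 723110) ≈ -48.992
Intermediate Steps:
U = 1701
Add(Mul(U, Pow(-45465, -1)), Mul(32702, Pow(-668, -1))) = Add(Mul(1701, Pow(-45465, -1)), Mul(32702, Pow(-668, -1))) = Add(Mul(1701, Rational(-1, 45465)), Mul(32702, Rational(-1, 668))) = Add(Rational(-81, 2165), Rational(-16351, 334)) = Rational(-35426969, 723110)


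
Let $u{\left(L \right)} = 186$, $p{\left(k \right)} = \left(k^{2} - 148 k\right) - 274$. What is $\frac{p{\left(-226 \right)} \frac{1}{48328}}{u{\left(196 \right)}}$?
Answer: $\frac{42125}{4494504} \approx 0.0093726$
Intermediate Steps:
$p{\left(k \right)} = -274 + k^{2} - 148 k$
$\frac{p{\left(-226 \right)} \frac{1}{48328}}{u{\left(196 \right)}} = \frac{\left(-274 + \left(-226\right)^{2} - -33448\right) \frac{1}{48328}}{186} = \left(-274 + 51076 + 33448\right) \frac{1}{48328} \cdot \frac{1}{186} = 84250 \cdot \frac{1}{48328} \cdot \frac{1}{186} = \frac{42125}{24164} \cdot \frac{1}{186} = \frac{42125}{4494504}$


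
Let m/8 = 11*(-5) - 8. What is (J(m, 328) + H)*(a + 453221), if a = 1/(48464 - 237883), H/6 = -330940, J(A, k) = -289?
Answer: -170489360580157542/189419 ≈ -9.0007e+11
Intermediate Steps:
m = -504 (m = 8*(11*(-5) - 8) = 8*(-55 - 8) = 8*(-63) = -504)
H = -1985640 (H = 6*(-330940) = -1985640)
a = -1/189419 (a = 1/(-189419) = -1/189419 ≈ -5.2793e-6)
(J(m, 328) + H)*(a + 453221) = (-289 - 1985640)*(-1/189419 + 453221) = -1985929*85848668598/189419 = -170489360580157542/189419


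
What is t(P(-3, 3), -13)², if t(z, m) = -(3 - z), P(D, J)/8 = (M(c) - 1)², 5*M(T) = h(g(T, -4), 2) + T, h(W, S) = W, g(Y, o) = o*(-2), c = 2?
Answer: 25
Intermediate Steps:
g(Y, o) = -2*o
M(T) = 8/5 + T/5 (M(T) = (-2*(-4) + T)/5 = (8 + T)/5 = 8/5 + T/5)
P(D, J) = 8 (P(D, J) = 8*((8/5 + (⅕)*2) - 1)² = 8*((8/5 + ⅖) - 1)² = 8*(2 - 1)² = 8*1² = 8*1 = 8)
t(z, m) = -3 + z
t(P(-3, 3), -13)² = (-3 + 8)² = 5² = 25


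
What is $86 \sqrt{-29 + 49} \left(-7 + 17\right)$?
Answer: $1720 \sqrt{5} \approx 3846.0$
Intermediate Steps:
$86 \sqrt{-29 + 49} \left(-7 + 17\right) = 86 \sqrt{20} \cdot 10 = 86 \cdot 2 \sqrt{5} \cdot 10 = 172 \sqrt{5} \cdot 10 = 1720 \sqrt{5}$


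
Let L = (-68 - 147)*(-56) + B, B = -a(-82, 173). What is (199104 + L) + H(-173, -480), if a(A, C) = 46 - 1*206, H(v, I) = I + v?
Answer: 210651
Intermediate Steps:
a(A, C) = -160 (a(A, C) = 46 - 206 = -160)
B = 160 (B = -1*(-160) = 160)
L = 12200 (L = (-68 - 147)*(-56) + 160 = -215*(-56) + 160 = 12040 + 160 = 12200)
(199104 + L) + H(-173, -480) = (199104 + 12200) + (-480 - 173) = 211304 - 653 = 210651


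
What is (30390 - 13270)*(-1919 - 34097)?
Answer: -616593920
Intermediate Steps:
(30390 - 13270)*(-1919 - 34097) = 17120*(-36016) = -616593920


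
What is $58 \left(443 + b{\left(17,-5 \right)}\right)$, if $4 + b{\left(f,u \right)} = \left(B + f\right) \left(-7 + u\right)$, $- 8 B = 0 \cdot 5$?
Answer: $13630$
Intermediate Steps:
$B = 0$ ($B = - \frac{0 \cdot 5}{8} = \left(- \frac{1}{8}\right) 0 = 0$)
$b{\left(f,u \right)} = -4 + f \left(-7 + u\right)$ ($b{\left(f,u \right)} = -4 + \left(0 + f\right) \left(-7 + u\right) = -4 + f \left(-7 + u\right)$)
$58 \left(443 + b{\left(17,-5 \right)}\right) = 58 \left(443 - 208\right) = 58 \cdot 235 = 13630$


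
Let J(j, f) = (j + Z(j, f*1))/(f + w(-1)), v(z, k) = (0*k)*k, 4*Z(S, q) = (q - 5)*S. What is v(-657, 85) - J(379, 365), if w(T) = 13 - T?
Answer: -91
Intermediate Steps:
Z(S, q) = S*(-5 + q)/4 (Z(S, q) = ((q - 5)*S)/4 = ((-5 + q)*S)/4 = (S*(-5 + q))/4 = S*(-5 + q)/4)
v(z, k) = 0 (v(z, k) = 0*k = 0)
J(j, f) = (j + j*(-5 + f)/4)/(14 + f) (J(j, f) = (j + j*(-5 + f*1)/4)/(f + (13 - 1*(-1))) = (j + j*(-5 + f)/4)/(f + (13 + 1)) = (j + j*(-5 + f)/4)/(f + 14) = (j + j*(-5 + f)/4)/(14 + f))
v(-657, 85) - J(379, 365) = 0 - 379*(-1 + 365)/(4*(14 + 365)) = 0 - 379*364/(4*379) = 0 - 1*91 = 0 - 91 = -91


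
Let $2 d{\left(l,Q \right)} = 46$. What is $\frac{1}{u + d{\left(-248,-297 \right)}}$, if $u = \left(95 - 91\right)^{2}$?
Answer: $\frac{1}{39} \approx 0.025641$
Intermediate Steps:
$d{\left(l,Q \right)} = 23$ ($d{\left(l,Q \right)} = \frac{1}{2} \cdot 46 = 23$)
$u = 16$ ($u = 4^{2} = 16$)
$\frac{1}{u + d{\left(-248,-297 \right)}} = \frac{1}{16 + 23} = \frac{1}{39}$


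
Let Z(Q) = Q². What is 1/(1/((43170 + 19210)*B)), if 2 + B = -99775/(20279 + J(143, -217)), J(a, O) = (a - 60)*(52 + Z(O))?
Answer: -248451399410/1966491 ≈ -1.2634e+5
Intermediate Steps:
J(a, O) = (-60 + a)*(52 + O²) (J(a, O) = (a - 60)*(52 + O²) = (-60 + a)*(52 + O²))
B = -7965739/3932982 (B = -2 - 99775/(20279 + (-3120 - 60*(-217)² + 52*143 + 143*(-217)²)) = -2 - 99775/(20279 + (-3120 - 60*47089 + 7436 + 143*47089)) = -2 - 99775/(20279 + (-3120 - 2825340 + 7436 + 6733727)) = -2 - 99775/(20279 + 3912703) = -2 - 99775/3932982 = -7965739/3932982 ≈ -2.0254)
1/(1/((43170 + 19210)*B)) = 1/(1/((43170 + 19210)*(-7965739/3932982))) = 1/(-3932982/7965739/62380) = 1/((1/62380)*(-3932982/7965739)) = 1/(-1966491/248451399410) = -248451399410/1966491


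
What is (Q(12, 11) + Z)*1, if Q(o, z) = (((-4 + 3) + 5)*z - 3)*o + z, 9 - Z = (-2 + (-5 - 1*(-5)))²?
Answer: 508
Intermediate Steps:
Z = 5 (Z = 9 - (-2 + (-5 - 1*(-5)))² = 9 - (-2 + (-5 + 5))² = 9 - (-2 + 0)² = 9 - 1*(-2)² = 9 - 1*4 = 9 - 4 = 5)
Q(o, z) = z + o*(-3 + 4*z) (Q(o, z) = ((-1 + 5)*z - 3)*o + z = (4*z - 3)*o + z = (-3 + 4*z)*o + z = o*(-3 + 4*z) + z = z + o*(-3 + 4*z))
(Q(12, 11) + Z)*1 = ((11 - 3*12 + 4*12*11) + 5)*1 = ((11 - 36 + 528) + 5)*1 = (503 + 5)*1 = 508*1 = 508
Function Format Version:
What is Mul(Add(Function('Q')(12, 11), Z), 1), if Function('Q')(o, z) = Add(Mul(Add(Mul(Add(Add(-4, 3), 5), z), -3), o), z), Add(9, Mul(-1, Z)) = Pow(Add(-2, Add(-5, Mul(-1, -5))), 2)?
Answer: 508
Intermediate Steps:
Z = 5 (Z = Add(9, Mul(-1, Pow(Add(-2, Add(-5, Mul(-1, -5))), 2))) = Add(9, Mul(-1, Pow(Add(-2, Add(-5, 5)), 2))) = Add(9, Mul(-1, Pow(Add(-2, 0), 2))) = Add(9, Mul(-1, Pow(-2, 2))) = Add(9, Mul(-1, 4)) = Add(9, -4) = 5)
Function('Q')(o, z) = Add(z, Mul(o, Add(-3, Mul(4, z)))) (Function('Q')(o, z) = Add(Mul(Add(Mul(Add(-1, 5), z), -3), o), z) = Add(Mul(Add(Mul(4, z), -3), o), z) = Add(Mul(Add(-3, Mul(4, z)), o), z) = Add(Mul(o, Add(-3, Mul(4, z))), z) = Add(z, Mul(o, Add(-3, Mul(4, z)))))
Mul(Add(Function('Q')(12, 11), Z), 1) = Mul(Add(Add(11, Mul(-3, 12), Mul(4, 12, 11)), 5), 1) = Mul(Add(Add(11, -36, 528), 5), 1) = Mul(Add(503, 5), 1) = Mul(508, 1) = 508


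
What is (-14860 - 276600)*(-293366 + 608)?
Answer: 85327246680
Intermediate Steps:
(-14860 - 276600)*(-293366 + 608) = -291460*(-292758) = 85327246680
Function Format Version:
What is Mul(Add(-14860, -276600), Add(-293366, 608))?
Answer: 85327246680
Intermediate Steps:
Mul(Add(-14860, -276600), Add(-293366, 608)) = Mul(-291460, -292758) = 85327246680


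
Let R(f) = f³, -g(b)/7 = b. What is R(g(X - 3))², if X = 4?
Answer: 117649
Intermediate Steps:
g(b) = -7*b
R(g(X - 3))² = ((-7*(4 - 3))³)² = ((-7*1)³)² = ((-7)³)² = (-343)² = 117649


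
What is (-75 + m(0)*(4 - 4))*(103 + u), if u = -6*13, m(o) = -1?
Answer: -1875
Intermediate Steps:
u = -78
(-75 + m(0)*(4 - 4))*(103 + u) = (-75 - (4 - 4))*(103 - 78) = (-75 - 1*0)*25 = (-75 + 0)*25 = -75*25 = -1875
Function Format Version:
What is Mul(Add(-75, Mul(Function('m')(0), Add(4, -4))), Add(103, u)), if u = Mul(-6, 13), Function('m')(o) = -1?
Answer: -1875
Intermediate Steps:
u = -78
Mul(Add(-75, Mul(Function('m')(0), Add(4, -4))), Add(103, u)) = Mul(Add(-75, Mul(-1, Add(4, -4))), Add(103, -78)) = Mul(Add(-75, Mul(-1, 0)), 25) = Mul(Add(-75, 0), 25) = Mul(-75, 25) = -1875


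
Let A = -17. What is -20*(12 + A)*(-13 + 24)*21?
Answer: 23100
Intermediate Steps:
-20*(12 + A)*(-13 + 24)*21 = -20*(12 - 17)*(-13 + 24)*21 = -(-100)*11*21 = -20*(-55)*21 = 1100*21 = 23100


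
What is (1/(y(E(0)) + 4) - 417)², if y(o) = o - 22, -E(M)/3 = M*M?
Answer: 56355049/324 ≈ 1.7394e+5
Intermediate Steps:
E(M) = -3*M² (E(M) = -3*M*M = -3*M²)
y(o) = -22 + o
(1/(y(E(0)) + 4) - 417)² = (1/((-22 - 3*0²) + 4) - 417)² = (1/((-22 - 3*0) + 4) - 417)² = (1/((-22 + 0) + 4) - 417)² = (1/(-22 + 4) - 417)² = (1/(-18) - 417)² = (-1/18 - 417)² = (-7507/18)² = 56355049/324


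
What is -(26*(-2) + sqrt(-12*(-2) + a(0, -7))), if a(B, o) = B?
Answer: 52 - 2*sqrt(6) ≈ 47.101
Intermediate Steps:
-(26*(-2) + sqrt(-12*(-2) + a(0, -7))) = -(26*(-2) + sqrt(-12*(-2) + 0)) = -(-52 + sqrt(24 + 0)) = -(-52 + sqrt(24)) = -(-52 + 2*sqrt(6)) = 52 - 2*sqrt(6)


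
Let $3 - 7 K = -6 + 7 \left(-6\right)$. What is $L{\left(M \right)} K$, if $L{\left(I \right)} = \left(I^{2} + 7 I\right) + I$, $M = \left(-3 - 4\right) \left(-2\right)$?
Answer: $2244$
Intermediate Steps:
$M = 14$ ($M = \left(-7\right) \left(-2\right) = 14$)
$L{\left(I \right)} = I^{2} + 8 I$
$K = \frac{51}{7}$ ($K = \frac{3}{7} - \frac{-6 + 7 \left(-6\right)}{7} = \frac{3}{7} - \frac{-6 - 42}{7} = \frac{3}{7} - - \frac{48}{7} = \frac{3}{7} + \frac{48}{7} = \frac{51}{7} \approx 7.2857$)
$L{\left(M \right)} K = 14 \left(8 + 14\right) \frac{51}{7} = 14 \cdot 22 \cdot \frac{51}{7} = 308 \cdot \frac{51}{7} = 2244$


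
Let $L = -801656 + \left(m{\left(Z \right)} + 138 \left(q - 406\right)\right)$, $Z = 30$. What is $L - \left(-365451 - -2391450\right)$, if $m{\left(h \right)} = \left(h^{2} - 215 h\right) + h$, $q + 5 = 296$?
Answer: $-2849045$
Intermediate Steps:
$q = 291$ ($q = -5 + 296 = 291$)
$m{\left(h \right)} = h^{2} - 214 h$
$L = -823046$ ($L = -801656 + \left(30 \left(-214 + 30\right) + 138 \left(291 - 406\right)\right) = -801656 + \left(30 \left(-184\right) + 138 \left(-115\right)\right) = -801656 - 21390 = -823046$)
$L - \left(-365451 - -2391450\right) = -823046 - \left(-365451 - -2391450\right) = -823046 - \left(-365451 + 2391450\right) = -823046 - 2025999 = -2849045$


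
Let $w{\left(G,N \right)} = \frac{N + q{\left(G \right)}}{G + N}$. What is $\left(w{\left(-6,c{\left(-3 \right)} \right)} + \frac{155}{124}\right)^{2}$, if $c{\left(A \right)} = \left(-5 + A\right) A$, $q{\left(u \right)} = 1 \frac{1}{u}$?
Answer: $\frac{19321}{2916} \approx 6.6259$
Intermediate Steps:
$q{\left(u \right)} = \frac{1}{u}$
$c{\left(A \right)} = A \left(-5 + A\right)$
$w{\left(G,N \right)} = \frac{N + \frac{1}{G}}{G + N}$
$\left(w{\left(-6,c{\left(-3 \right)} \right)} + \frac{155}{124}\right)^{2} = \left(\frac{1 - 6 \left(- 3 \left(-5 - 3\right)\right)}{\left(-6\right) \left(-6 - 3 \left(-5 - 3\right)\right)} + \frac{155}{124}\right)^{2} = \left(- \frac{1 - 6 \left(\left(-3\right) \left(-8\right)\right)}{6 \left(-6 - -24\right)} + 155 \cdot \frac{1}{124}\right)^{2} = \left(- \frac{1 - 144}{6 \left(-6 + 24\right)} + \frac{5}{4}\right)^{2} = \left(- \frac{1 - 144}{6 \cdot 18} + \frac{5}{4}\right)^{2} = \left(\left(- \frac{1}{6}\right) \frac{1}{18} \left(-143\right) + \frac{5}{4}\right)^{2} = \left(\frac{143}{108} + \frac{5}{4}\right)^{2} = \left(\frac{139}{54}\right)^{2} = \frac{19321}{2916}$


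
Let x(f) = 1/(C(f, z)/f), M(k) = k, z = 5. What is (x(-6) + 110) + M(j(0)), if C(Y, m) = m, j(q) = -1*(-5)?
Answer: 569/5 ≈ 113.80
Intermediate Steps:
j(q) = 5
x(f) = f/5 (x(f) = 1/(5/f) = f/5)
(x(-6) + 110) + M(j(0)) = ((1/5)*(-6) + 110) + 5 = (-6/5 + 110) + 5 = 544/5 + 5 = 569/5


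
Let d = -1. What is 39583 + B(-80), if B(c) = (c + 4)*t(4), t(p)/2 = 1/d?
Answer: 39735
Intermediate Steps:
t(p) = -2 (t(p) = 2/(-1) = 2*(-1) = -2)
B(c) = -8 - 2*c (B(c) = (c + 4)*(-2) = (4 + c)*(-2) = -8 - 2*c)
39583 + B(-80) = 39583 + (-8 - 2*(-80)) = 39583 + (-8 + 160) = 39583 + 152 = 39735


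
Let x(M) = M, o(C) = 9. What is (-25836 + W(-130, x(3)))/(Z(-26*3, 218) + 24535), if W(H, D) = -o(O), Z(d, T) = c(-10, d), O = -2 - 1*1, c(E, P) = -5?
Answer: -5169/4906 ≈ -1.0536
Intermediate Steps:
O = -3 (O = -2 - 1 = -3)
Z(d, T) = -5
W(H, D) = -9 (W(H, D) = -1*9 = -9)
(-25836 + W(-130, x(3)))/(Z(-26*3, 218) + 24535) = (-25836 - 9)/(-5 + 24535) = -25845/24530 = -25845*1/24530 = -5169/4906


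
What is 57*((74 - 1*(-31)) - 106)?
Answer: -57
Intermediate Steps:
57*((74 - 1*(-31)) - 106) = 57*((74 + 31) - 106) = 57*(105 - 106) = 57*(-1) = -57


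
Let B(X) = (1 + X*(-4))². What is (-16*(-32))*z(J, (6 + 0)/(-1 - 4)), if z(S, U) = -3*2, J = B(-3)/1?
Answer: -3072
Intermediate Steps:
B(X) = (1 - 4*X)²
J = 169 (J = (-1 + 4*(-3))²/1 = (-1 - 12)²*1 = (-13)²*1 = 169*1 = 169)
z(S, U) = -6
(-16*(-32))*z(J, (6 + 0)/(-1 - 4)) = -16*(-32)*(-6) = 512*(-6) = -3072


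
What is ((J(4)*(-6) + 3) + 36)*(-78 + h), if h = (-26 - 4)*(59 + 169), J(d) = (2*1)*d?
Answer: 62262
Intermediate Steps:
J(d) = 2*d
h = -6840 (h = -30*228 = -6840)
((J(4)*(-6) + 3) + 36)*(-78 + h) = (((2*4)*(-6) + 3) + 36)*(-78 - 6840) = ((8*(-6) + 3) + 36)*(-6918) = ((-48 + 3) + 36)*(-6918) = (-45 + 36)*(-6918) = -9*(-6918) = 62262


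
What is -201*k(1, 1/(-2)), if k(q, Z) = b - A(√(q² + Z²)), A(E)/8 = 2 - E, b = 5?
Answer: 2211 - 804*√5 ≈ 413.20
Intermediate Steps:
A(E) = 16 - 8*E (A(E) = 8*(2 - E) = 16 - 8*E)
k(q, Z) = -11 + 8*√(Z² + q²) (k(q, Z) = 5 - (16 - 8*√(q² + Z²)) = 5 - (16 - 8*√(Z² + q²)) = 5 + (-16 + 8*√(Z² + q²)) = -11 + 8*√(Z² + q²))
-201*k(1, 1/(-2)) = -201*(-11 + 8*√((1/(-2))² + 1²)) = -201*(-11 + 8*√((-½)² + 1)) = -201*(-11 + 8*√(¼ + 1)) = -201*(-11 + 8*√(5/4)) = -201*(-11 + 8*(√5/2)) = -201*(-11 + 4*√5) = 2211 - 804*√5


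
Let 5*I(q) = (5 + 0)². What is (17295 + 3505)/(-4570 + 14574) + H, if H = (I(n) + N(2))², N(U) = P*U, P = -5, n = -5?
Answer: 67725/2501 ≈ 27.079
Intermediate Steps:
N(U) = -5*U
I(q) = 5 (I(q) = (5 + 0)²/5 = (⅕)*5² = (⅕)*25 = 5)
H = 25 (H = (5 - 5*2)² = (5 - 10)² = (-5)² = 25)
(17295 + 3505)/(-4570 + 14574) + H = (17295 + 3505)/(-4570 + 14574) + 25 = 20800/10004 + 25 = 20800*(1/10004) + 25 = 5200/2501 + 25 = 67725/2501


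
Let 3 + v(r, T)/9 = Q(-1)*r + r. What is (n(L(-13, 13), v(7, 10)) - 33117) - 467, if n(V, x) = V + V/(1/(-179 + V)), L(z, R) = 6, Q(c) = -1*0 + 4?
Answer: -34616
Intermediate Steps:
Q(c) = 4 (Q(c) = 0 + 4 = 4)
v(r, T) = -27 + 45*r (v(r, T) = -27 + 9*(4*r + r) = -27 + 9*(5*r) = -27 + 45*r)
n(V, x) = V + V*(-179 + V)
(n(L(-13, 13), v(7, 10)) - 33117) - 467 = (6*(-178 + 6) - 33117) - 467 = (6*(-172) - 33117) - 467 = (-1032 - 33117) - 467 = -34149 - 467 = -34616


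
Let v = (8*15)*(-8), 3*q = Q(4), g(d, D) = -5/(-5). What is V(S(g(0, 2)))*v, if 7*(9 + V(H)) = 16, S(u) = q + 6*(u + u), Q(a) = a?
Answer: 45120/7 ≈ 6445.7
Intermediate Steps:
g(d, D) = 1 (g(d, D) = -5*(-⅕) = 1)
q = 4/3 (q = (⅓)*4 = 4/3 ≈ 1.3333)
S(u) = 4/3 + 12*u (S(u) = 4/3 + 6*(u + u) = 4/3 + 6*(2*u) = 4/3 + 12*u)
v = -960 (v = 120*(-8) = -960)
V(H) = -47/7 (V(H) = -9 + (⅐)*16 = -9 + 16/7 = -47/7)
V(S(g(0, 2)))*v = -47/7*(-960) = 45120/7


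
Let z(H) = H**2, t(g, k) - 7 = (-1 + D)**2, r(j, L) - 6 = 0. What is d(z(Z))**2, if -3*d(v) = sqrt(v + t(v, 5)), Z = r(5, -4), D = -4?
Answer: 68/9 ≈ 7.5556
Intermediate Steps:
r(j, L) = 6 (r(j, L) = 6 + 0 = 6)
Z = 6
t(g, k) = 32 (t(g, k) = 7 + (-1 - 4)**2 = 7 + (-5)**2 = 7 + 25 = 32)
d(v) = -sqrt(32 + v)/3 (d(v) = -sqrt(v + 32)/3 = -sqrt(32 + v)/3)
d(z(Z))**2 = (-sqrt(32 + 6**2)/3)**2 = (-sqrt(32 + 36)/3)**2 = (-2*sqrt(17)/3)**2 = 68/9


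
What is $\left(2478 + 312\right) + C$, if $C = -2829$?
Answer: $-39$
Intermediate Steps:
$\left(2478 + 312\right) + C = \left(2478 + 312\right) - 2829 = 2790 - 2829 = -39$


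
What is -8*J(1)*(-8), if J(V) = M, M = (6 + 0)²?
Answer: 2304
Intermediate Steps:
M = 36 (M = 6² = 36)
J(V) = 36
-8*J(1)*(-8) = -8*36*(-8) = -288*(-8) = 2304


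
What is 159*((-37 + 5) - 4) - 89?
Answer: -5813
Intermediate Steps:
159*((-37 + 5) - 4) - 89 = 159*(-32 - 4) - 89 = 159*(-36) - 89 = -5724 - 89 = -5813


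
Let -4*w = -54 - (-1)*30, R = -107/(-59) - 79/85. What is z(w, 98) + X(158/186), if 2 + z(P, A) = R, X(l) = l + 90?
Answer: 41851307/466395 ≈ 89.734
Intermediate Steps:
X(l) = 90 + l
R = 4434/5015 (R = -107*(-1/59) - 79*1/85 = 107/59 - 79/85 = 4434/5015 ≈ 0.88415)
w = 6 (w = -(-54 - (-1)*30)/4 = -(-54 - 1*(-30))/4 = -(-54 + 30)/4 = -¼*(-24) = 6)
z(P, A) = -5596/5015 (z(P, A) = -2 + 4434/5015 = -5596/5015)
z(w, 98) + X(158/186) = -5596/5015 + (90 + 158/186) = -5596/5015 + (90 + 158*(1/186)) = -5596/5015 + (90 + 79/93) = -5596/5015 + 8449/93 = 41851307/466395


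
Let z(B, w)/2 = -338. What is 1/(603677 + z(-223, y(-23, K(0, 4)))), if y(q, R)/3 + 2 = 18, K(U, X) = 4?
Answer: 1/603001 ≈ 1.6584e-6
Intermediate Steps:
y(q, R) = 48 (y(q, R) = -6 + 3*18 = -6 + 54 = 48)
z(B, w) = -676 (z(B, w) = 2*(-338) = -676)
1/(603677 + z(-223, y(-23, K(0, 4)))) = 1/(603677 - 676) = 1/603001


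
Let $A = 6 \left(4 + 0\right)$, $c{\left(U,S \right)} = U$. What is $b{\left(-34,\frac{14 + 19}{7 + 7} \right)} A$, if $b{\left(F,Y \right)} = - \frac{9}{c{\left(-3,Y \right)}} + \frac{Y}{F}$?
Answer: $\frac{8370}{119} \approx 70.336$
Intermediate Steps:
$b{\left(F,Y \right)} = 3 + \frac{Y}{F}$ ($b{\left(F,Y \right)} = - \frac{9}{-3} + \frac{Y}{F} = \left(-9\right) \left(- \frac{1}{3}\right) + \frac{Y}{F} = 3 + \frac{Y}{F}$)
$A = 24$ ($A = 6 \cdot 4 = 24$)
$b{\left(-34,\frac{14 + 19}{7 + 7} \right)} A = \left(3 + \frac{\left(14 + 19\right) \frac{1}{7 + 7}}{-34}\right) 24 = \left(3 + \frac{33}{14} \left(- \frac{1}{34}\right)\right) 24 = \left(3 - \frac{33}{476}\right) 24 = \frac{1395}{476} \cdot 24 = \frac{8370}{119}$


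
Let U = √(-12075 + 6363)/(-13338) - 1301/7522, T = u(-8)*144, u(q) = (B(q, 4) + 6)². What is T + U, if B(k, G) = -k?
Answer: 212299627/7522 - 2*I*√357/6669 ≈ 28224.0 - 0.0056664*I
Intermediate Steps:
u(q) = (6 - q)² (u(q) = (-q + 6)² = (6 - q)²)
T = 28224 (T = (-6 - 8)²*144 = (-14)²*144 = 196*144 = 28224)
U = -1301/7522 - 2*I*√357/6669 (U = √(-5712)*(-1/13338) - 1301*1/7522 = (4*I*√357)*(-1/13338) - 1301/7522 = -2*I*√357/6669 - 1301/7522 = -1301/7522 - 2*I*√357/6669 ≈ -0.17296 - 0.0056664*I)
T + U = 28224 + (-1301/7522 - 2*I*√357/6669) = 212299627/7522 - 2*I*√357/6669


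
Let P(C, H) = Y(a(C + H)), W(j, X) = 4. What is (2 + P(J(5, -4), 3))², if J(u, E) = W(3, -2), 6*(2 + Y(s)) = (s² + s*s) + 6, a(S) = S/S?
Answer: 16/9 ≈ 1.7778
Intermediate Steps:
a(S) = 1
Y(s) = -1 + s²/3 (Y(s) = -2 + ((s² + s*s) + 6)/6 = -2 + ((s² + s²) + 6)/6 = -2 + (2*s² + 6)/6 = -2 + (6 + 2*s²)/6 = -2 + (1 + s²/3) = -1 + s²/3)
J(u, E) = 4
P(C, H) = -⅔ (P(C, H) = -1 + (⅓)*1² = -1 + (⅓)*1 = -1 + ⅓ = -⅔)
(2 + P(J(5, -4), 3))² = (2 - ⅔)² = (4/3)² = 16/9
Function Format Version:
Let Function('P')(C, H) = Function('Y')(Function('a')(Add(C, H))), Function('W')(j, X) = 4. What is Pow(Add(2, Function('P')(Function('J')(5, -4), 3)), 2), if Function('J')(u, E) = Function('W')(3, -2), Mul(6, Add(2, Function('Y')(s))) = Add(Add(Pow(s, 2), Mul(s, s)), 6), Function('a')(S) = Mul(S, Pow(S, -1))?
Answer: Rational(16, 9) ≈ 1.7778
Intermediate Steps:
Function('a')(S) = 1
Function('Y')(s) = Add(-1, Mul(Rational(1, 3), Pow(s, 2))) (Function('Y')(s) = Add(-2, Mul(Rational(1, 6), Add(Add(Pow(s, 2), Mul(s, s)), 6))) = Add(-2, Mul(Rational(1, 6), Add(Add(Pow(s, 2), Pow(s, 2)), 6))) = Add(-2, Mul(Rational(1, 6), Add(Mul(2, Pow(s, 2)), 6))) = Add(-2, Mul(Rational(1, 6), Add(6, Mul(2, Pow(s, 2))))) = Add(-2, Add(1, Mul(Rational(1, 3), Pow(s, 2)))) = Add(-1, Mul(Rational(1, 3), Pow(s, 2))))
Function('J')(u, E) = 4
Function('P')(C, H) = Rational(-2, 3) (Function('P')(C, H) = Add(-1, Mul(Rational(1, 3), Pow(1, 2))) = Add(-1, Mul(Rational(1, 3), 1)) = Add(-1, Rational(1, 3)) = Rational(-2, 3))
Pow(Add(2, Function('P')(Function('J')(5, -4), 3)), 2) = Pow(Add(2, Rational(-2, 3)), 2) = Pow(Rational(4, 3), 2) = Rational(16, 9)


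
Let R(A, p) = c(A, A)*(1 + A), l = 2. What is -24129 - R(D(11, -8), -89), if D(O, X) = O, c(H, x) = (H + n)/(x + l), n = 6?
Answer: -313881/13 ≈ -24145.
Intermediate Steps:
c(H, x) = (6 + H)/(2 + x) (c(H, x) = (H + 6)/(x + 2) = (6 + H)/(2 + x))
R(A, p) = (1 + A)*(6 + A)/(2 + A) (R(A, p) = ((6 + A)/(2 + A))*(1 + A) = (1 + A)*(6 + A)/(2 + A))
-24129 - R(D(11, -8), -89) = -24129 - (1 + 11)*(6 + 11)/(2 + 11) = -24129 - 12*17/13 = -24129 - 1*204/13 = -24129 - 204/13 = -313881/13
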